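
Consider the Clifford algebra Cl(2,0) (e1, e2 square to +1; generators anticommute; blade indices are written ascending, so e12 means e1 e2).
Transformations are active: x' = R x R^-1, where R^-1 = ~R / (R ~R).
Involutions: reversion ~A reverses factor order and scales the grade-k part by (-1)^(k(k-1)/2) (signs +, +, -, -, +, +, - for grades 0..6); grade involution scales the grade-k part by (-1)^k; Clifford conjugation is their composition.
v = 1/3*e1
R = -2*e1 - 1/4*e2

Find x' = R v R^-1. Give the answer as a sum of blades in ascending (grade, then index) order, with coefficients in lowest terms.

~R = -2*e1 - 1/4*e2, and R ~R = 65/16, so R^-1 = ~R / (65/16).
R v = -2/3 + 1/12*e12
Answer: 21/65*e1 + 16/195*e2


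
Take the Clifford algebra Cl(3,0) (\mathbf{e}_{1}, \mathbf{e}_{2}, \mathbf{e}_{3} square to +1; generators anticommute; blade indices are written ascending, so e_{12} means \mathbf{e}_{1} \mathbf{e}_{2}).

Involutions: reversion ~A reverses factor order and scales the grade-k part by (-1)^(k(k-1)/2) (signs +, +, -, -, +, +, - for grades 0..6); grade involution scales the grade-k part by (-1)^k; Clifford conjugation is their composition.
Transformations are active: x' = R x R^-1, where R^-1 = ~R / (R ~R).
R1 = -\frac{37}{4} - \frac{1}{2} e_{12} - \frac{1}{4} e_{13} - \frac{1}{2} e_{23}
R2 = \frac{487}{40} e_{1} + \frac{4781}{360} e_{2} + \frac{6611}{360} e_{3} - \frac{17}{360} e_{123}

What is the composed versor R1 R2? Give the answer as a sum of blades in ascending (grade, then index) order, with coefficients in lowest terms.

Distribute over the terms of R1 (each basis-blade product reordered to ascending indices, repeated generators contracted through their squares):
(-\frac{37}{4}) R2 = -\frac{18019}{160} e_{1} - \frac{176897}{1440} e_{2} - \frac{244607}{1440} e_{3} + \frac{629}{1440} e_{123}
(-\frac{1}{2} e_{12}) R2 = -\frac{4781}{720} e_{1} + \frac{487}{80} e_{2} - \frac{17}{720} e_{3} - \frac{6611}{720} e_{123}
(-\frac{1}{4} e_{13}) R2 = -\frac{6611}{1440} e_{1} + \frac{17}{1440} e_{2} + \frac{487}{160} e_{3} + \frac{4781}{1440} e_{123}
(-\frac{1}{2} e_{23}) R2 = -\frac{17}{720} e_{1} - \frac{6611}{720} e_{2} + \frac{4781}{720} e_{3} - \frac{487}{80} e_{123}
Summing the partial products and collecting blades:
Answer: -\frac{89189}{720} e_{1} - \frac{22667}{180} e_{2} - \frac{28837}{180} e_{3} - \frac{921}{80} e_{123}


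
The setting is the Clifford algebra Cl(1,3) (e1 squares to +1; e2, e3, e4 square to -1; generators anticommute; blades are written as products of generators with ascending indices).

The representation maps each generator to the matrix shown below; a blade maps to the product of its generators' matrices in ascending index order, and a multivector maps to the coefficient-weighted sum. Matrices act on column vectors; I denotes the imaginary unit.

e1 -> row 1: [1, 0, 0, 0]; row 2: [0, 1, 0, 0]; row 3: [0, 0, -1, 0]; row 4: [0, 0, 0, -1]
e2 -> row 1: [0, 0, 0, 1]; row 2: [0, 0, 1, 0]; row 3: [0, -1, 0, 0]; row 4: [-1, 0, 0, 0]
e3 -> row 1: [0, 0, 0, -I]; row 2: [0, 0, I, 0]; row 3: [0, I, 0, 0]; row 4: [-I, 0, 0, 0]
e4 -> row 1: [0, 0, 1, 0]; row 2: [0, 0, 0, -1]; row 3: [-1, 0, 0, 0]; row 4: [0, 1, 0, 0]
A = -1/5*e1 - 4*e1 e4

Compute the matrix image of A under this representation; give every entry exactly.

Bivector images (products of the table entries): rho(e1 e4) = rho(e1)rho(e4) = row 1: [0, 0, 1, 0]; row 2: [0, 0, 0, -1]; row 3: [1, 0, 0, 0]; row 4: [0, -1, 0, 0].
M = (-1/5)*rho(e1) + (-4)*rho(e1 e4), summed entrywise:
Answer: row 1: [-1/5, 0, -4, 0]; row 2: [0, -1/5, 0, 4]; row 3: [-4, 0, 1/5, 0]; row 4: [0, 4, 0, 1/5]


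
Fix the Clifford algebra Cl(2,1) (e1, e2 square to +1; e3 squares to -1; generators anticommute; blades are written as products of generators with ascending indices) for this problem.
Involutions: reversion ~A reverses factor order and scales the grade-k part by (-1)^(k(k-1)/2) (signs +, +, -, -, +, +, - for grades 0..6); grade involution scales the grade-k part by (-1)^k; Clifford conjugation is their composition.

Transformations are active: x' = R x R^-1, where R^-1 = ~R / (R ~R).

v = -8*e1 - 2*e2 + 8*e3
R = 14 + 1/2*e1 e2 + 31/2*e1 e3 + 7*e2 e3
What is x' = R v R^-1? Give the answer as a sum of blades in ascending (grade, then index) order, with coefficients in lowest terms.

~R = 14 - 1/2*e1 e2 - 31/2*e1 e3 - 7*e2 e3, and R ~R = -93, so R^-1 = ~R / (-93).
R v = -237*e1 - 80*e2 + 250*e3 - 21*e1 e2 e3
Answer: 2362/31*e1 + 3077/93*e2 - 7723/93*e3


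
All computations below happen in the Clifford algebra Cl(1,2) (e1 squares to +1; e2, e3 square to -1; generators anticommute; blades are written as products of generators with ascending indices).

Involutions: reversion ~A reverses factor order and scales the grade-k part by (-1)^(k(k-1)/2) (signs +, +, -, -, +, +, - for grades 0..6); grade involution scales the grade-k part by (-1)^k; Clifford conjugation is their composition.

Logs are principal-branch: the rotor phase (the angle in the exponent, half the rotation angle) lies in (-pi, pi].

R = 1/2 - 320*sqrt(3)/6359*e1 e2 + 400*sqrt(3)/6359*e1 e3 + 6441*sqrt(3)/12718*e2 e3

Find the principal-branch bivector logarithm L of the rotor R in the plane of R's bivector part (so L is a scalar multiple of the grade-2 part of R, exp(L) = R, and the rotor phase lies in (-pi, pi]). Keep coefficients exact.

The scalar part of R is 1/2, which fixes the principal-branch rotor phase; the unit plane is then the bivector part divided by the sine of that phase, and L is that plane scaled by the phase.
Concretely: cos(phase) = 1/2 gives phase = ±pi/3, and since phase/sin(phase) is even the sign is immaterial: L = (phase/sin(phase)) * <R>_2 = (2*sqrt(3)*pi/9) * <R>_2.
Answer: -640*pi/19077*e1 e2 + 800*pi/19077*e1 e3 + 2147*pi/6359*e2 e3


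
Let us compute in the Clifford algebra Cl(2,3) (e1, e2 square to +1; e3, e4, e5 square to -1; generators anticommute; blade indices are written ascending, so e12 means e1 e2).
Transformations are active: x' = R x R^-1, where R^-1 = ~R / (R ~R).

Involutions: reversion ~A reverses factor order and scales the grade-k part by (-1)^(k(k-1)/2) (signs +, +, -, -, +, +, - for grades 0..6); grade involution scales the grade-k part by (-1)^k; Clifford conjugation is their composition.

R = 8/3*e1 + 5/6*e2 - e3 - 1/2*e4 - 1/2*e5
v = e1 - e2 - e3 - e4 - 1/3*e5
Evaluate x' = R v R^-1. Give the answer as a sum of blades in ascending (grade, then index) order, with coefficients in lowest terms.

~R = 8/3*e1 + 5/6*e2 - e3 - 1/2*e4 - 1/2*e5, and R ~R = 227/36, so R^-1 = ~R / (227/36).
R v = 1/6 - 7/2*e12 - 5/3*e13 - 13/6*e14 - 7/18*e15 - 11/6*e23 - 4/3*e24 - 7/9*e25 + 1/2*e34 - 1/6*e35 - 1/3*e45
Answer: -195/227*e1 + 237/227*e2 + 215/227*e3 + 221/227*e4 + 209/681*e5


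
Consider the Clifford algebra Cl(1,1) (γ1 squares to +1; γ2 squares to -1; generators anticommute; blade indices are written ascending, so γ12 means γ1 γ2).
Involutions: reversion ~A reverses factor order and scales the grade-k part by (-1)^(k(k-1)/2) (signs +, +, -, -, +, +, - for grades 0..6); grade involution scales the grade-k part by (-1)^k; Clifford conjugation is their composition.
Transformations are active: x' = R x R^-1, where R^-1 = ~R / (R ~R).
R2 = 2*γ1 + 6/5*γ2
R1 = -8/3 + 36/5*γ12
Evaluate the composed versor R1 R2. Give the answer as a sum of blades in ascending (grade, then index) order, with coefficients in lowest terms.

Distribute over the terms of R1 (each basis-blade product reordered to ascending indices, repeated generators contracted through their squares):
(-8/3) R2 = -16/3*γ1 - 16/5*γ2
(36/5*γ12) R2 = -216/25*γ1 - 72/5*γ2
Summing the partial products and collecting blades:
Answer: -1048/75*γ1 - 88/5*γ2


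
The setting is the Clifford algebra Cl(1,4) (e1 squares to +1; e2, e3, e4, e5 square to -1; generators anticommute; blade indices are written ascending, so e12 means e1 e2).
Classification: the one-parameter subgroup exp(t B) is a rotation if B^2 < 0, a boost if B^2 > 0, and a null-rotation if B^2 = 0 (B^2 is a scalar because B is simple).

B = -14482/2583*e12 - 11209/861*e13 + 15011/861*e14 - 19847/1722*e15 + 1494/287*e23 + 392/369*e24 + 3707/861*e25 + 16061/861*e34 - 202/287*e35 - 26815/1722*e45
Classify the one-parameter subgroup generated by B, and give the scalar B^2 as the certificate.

B^2 term by term: the squares give (-14482/2583)^2*(e12)^2 + (-11209/861)^2*(e13)^2 + (15011/861)^2*(e14)^2 + (-19847/1722)^2*(e15)^2 + (1494/287)^2*(e23)^2 + (392/369)^2*(e24)^2 + (3707/861)^2*(e25)^2 + (16061/861)^2*(e34)^2 + (-202/287)^2*(e35)^2 + (-26815/1722)^2*(e45)^2 = 209728324/6671889*(+1) + 125641681/741321*(+1) + 225330121/741321*(+1) + 393903409/2965284*(+1) + 2232036/82369*(-1) + 153664/136161*(-1) + 13741849/741321*(-1) + 257955721/741321*(-1) + 40804/82369*(-1) + 719044225/2965284*(-1) = 0 (each basis 2-blade squares to minus the product of its generators' squares); cross terms between blades sharing an index anticommute and cancel; the commuting (index-disjoint) pairs give grade-4 terms 2*c*c'*(blade product), which cancel blade by blade — e1234: -465190804/2223963 + 1255408/45387 + 14950956/82369 = 0; e1235: 5850728/741321 + 83103526/741321 - 9883806/82369 = 0; e1245: 388334830/2223963 - 111291554/741321 - 1111432/45387 = 0; e1345: 300569335/741321 + 6064444/247107 - 318762667/741321 = 0; e2345: -13353870/82369 + 22624/15129 + 119076254/741321 = 0 — confirming B is simple. So B^2 = 0.
Answer: null-rotation, certificate B^2 = 0. The scalar 0 is the complete invariant here: its sign names the subgroup type.


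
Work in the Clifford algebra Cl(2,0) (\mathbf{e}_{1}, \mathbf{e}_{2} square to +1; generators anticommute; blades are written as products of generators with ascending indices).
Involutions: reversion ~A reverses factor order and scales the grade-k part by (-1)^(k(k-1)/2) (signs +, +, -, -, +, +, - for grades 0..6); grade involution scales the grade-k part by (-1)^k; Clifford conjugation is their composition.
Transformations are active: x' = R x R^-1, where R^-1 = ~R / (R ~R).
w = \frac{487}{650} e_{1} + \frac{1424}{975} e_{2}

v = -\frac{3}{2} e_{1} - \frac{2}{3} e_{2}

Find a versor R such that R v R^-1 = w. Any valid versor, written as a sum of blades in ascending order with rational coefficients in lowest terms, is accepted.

The midline construction: v and w both square to \frac{97}{36}, so reflecting in their sum -\frac{244}{325} e_{1} + \frac{258}{325} e_{2} exchanges them.
Answer: -\frac{244}{325} e_{1} + \frac{258}{325} e_{2}


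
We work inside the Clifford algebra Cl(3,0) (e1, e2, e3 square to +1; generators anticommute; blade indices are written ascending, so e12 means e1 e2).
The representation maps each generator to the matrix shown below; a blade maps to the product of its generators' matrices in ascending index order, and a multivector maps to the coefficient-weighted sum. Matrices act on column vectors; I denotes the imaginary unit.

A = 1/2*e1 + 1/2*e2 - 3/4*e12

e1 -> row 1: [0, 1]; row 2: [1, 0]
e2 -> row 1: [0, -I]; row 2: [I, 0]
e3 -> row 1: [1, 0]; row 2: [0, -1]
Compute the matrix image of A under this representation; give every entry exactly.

Bivector images (products of the table entries): rho(e12) = rho(e1)rho(e2) = row 1: [I, 0]; row 2: [0, -I].
M = (1/2)*rho(e1) + (1/2)*rho(e2) + (-3/4)*rho(e12), summed entrywise:
Answer: row 1: [-3*I/4, 1/2 - I/2]; row 2: [1/2 + I/2, 3*I/4]


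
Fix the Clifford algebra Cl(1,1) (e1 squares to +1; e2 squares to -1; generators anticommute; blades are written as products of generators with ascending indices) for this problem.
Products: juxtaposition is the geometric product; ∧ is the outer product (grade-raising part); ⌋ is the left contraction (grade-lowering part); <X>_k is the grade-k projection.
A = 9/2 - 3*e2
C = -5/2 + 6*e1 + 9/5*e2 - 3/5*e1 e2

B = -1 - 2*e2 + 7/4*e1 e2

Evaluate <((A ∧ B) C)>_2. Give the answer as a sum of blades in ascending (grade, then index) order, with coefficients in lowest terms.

step 1: -9/2 - 6*e2 + 63/8*e1 e2
step 2: 693/40 - 1503/40*e1 - 807/20*e2 + 1521/80*e1 e2
step 3: 1521/80*e1 e2
Answer: 1521/80*e1 e2


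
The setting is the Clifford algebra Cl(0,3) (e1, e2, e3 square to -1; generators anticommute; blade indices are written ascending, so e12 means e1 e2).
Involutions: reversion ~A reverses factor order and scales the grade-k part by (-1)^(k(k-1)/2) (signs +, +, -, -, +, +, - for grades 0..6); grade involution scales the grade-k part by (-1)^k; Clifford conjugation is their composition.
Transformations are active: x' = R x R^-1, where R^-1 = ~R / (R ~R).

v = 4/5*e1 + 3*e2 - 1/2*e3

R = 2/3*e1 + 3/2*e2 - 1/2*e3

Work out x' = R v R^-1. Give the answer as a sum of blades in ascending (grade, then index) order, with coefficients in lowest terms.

~R = 2/3*e1 + 3/2*e2 - 1/2*e3, and R ~R = -53/18, so R^-1 = ~R / (-53/18).
R v = -317/60 + 4/5*e12 + 1/15*e13 + 3/4*e23
Answer: 422/265*e1 + 1263/530*e2 - 343/265*e3


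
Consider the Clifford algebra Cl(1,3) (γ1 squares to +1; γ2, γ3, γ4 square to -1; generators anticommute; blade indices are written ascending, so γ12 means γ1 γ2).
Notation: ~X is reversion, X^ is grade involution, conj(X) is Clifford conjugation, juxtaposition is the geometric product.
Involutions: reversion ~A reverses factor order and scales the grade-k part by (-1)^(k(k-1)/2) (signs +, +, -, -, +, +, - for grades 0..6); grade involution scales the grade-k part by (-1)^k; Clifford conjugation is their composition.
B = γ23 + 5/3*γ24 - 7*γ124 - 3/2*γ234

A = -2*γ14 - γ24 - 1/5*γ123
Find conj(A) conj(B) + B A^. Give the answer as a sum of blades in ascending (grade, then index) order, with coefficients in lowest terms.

first term: 5/3 + 34/5*γ1 + 14*γ2 - 3/2*γ3 - 10/3*γ12 - 3/10*γ14 + 12/5*γ34 + 3*γ123 + 1/3*γ134 - 2*γ1234
second term: 5/3 - 36/5*γ1 - 14*γ2 + 3/2*γ3 + 10/3*γ12 - 3/10*γ14 + 2/5*γ34 + 3*γ123 - 1/3*γ134 - 2*γ1234
Answer: 10/3 - 2/5*γ1 - 3/5*γ14 + 14/5*γ34 + 6*γ123 - 4*γ1234


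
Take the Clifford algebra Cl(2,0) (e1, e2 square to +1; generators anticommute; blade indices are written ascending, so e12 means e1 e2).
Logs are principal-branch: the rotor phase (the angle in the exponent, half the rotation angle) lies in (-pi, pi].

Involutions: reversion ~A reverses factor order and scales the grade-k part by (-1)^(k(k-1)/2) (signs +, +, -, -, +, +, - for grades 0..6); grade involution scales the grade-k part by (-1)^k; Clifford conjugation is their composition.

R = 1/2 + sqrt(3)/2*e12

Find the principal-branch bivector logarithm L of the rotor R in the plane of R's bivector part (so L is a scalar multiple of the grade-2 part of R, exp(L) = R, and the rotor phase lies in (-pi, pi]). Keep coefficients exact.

The scalar part of R is 1/2, and that scalar determines the rotor phase on the principal branch; recovering the unit plane as bivector-part over sine of the phase gives L = phase * plane.
Concretely: cos(phase) = 1/2 gives phase = ±pi/3, and since phase/sin(phase) is even the sign is immaterial: L = (phase/sin(phase)) * <R>_2 = (2*sqrt(3)*pi/9) * <R>_2.
Answer: pi/3*e12


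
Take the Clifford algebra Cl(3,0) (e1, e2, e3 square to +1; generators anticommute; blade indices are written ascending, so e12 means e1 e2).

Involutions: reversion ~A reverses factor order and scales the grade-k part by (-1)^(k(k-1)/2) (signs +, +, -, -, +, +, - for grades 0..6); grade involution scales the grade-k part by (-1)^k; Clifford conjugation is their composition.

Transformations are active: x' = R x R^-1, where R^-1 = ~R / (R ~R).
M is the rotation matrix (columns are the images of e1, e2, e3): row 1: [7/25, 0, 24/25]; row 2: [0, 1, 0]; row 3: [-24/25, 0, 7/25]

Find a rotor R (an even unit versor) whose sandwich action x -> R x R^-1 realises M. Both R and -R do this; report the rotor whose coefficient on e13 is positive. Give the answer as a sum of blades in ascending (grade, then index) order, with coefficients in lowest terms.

Method: write R = a + b12*e12 + b13*e13 + b23*e23 with a^2 + b12^2 + b13^2 + b23^2 = 1 (so R^-1 = ~R). Expanding the columns R e_j ~R gives tr M = 4a^2 - 1 and, from the antisymmetric part, M21 - M12 = -4a*b12, M13 - M31 = 4a*b13, M32 - M23 = -4a*b23.
Here tr M = 39/25, so a^2 = (1 + tr M)/4 = 16/25 and a = ±4/5. Taking a = 4/5: M21 - M12 = 0, M13 - M31 = 48/25, M32 - M23 = 0, giving b12 = 0, b13 = 3/5, b23 = 0, i.e. R = 4/5 + 3/5*e13.
Its e13 coefficient is already positive.
Answer: 4/5 + 3/5*e13. Key observation: the double cover Spin(3) -> SO(3) sends R and -R to the same matrix (trace 39/25 here), so the stated sign of the e13 coefficient is what selects one sheet.


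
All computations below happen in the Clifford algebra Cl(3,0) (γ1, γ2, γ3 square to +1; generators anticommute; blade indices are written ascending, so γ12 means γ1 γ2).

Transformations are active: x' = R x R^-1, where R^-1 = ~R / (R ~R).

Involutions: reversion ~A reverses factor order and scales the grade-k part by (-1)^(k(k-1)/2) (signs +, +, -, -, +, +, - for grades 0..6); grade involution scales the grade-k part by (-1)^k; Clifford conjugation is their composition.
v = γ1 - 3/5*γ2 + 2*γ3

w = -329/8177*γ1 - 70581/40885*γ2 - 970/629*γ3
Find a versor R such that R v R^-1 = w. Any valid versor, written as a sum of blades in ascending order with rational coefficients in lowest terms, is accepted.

Construction: equal norms (both 134/25) license R = v + w = 7848/8177*γ1 - 95112/40885*γ2 + 288/629*γ3 — nothing changes along that direction, while (v - w)/2 changes sign, so v maps onto w.
Answer: 7848/8177*γ1 - 95112/40885*γ2 + 288/629*γ3


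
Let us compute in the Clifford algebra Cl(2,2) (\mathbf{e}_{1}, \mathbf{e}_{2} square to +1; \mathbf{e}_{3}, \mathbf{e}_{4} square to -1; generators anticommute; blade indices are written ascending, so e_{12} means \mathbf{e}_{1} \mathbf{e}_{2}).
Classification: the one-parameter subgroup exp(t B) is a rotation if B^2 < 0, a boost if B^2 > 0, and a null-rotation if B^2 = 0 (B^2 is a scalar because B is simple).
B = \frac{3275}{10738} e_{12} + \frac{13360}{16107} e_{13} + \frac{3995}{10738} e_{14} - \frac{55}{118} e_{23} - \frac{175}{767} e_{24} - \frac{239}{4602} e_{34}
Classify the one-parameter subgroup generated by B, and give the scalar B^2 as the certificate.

B^2 term by term: the squares give (\frac{3275}{10738})^2*(e_{12})^2 + (\frac{13360}{16107})^2*(e_{13})^2 + (\frac{3995}{10738})^2*(e_{14})^2 + (-\frac{55}{118})^2*(e_{23})^2 + (-\frac{175}{767})^2*(e_{24})^2 + (-\frac{239}{4602})^2*(e_{34})^2 = \frac{10725625}{115304644}*(-1) + \frac{178489600}{259435449}*(+1) + \frac{15960025}{115304644}*(+1) + \frac{3025}{13924}*(+1) + \frac{30625}{588289}*(+1) + \frac{57121}{21178404}*(-1) = 1 (each basis 2-blade squares to minus the product of its generators' squares); cross terms between blades sharing an index anticommute and cancel; the commuting (index-disjoint) pairs give grade-4 terms 2*c*c'*(blade product), which cancel blade by blade — e_{1234}: -\frac{782725}{24708138} + \frac{668000}{1764867} - \frac{219725}{633542} = 0 — confirming B is simple. So B^2 = 1.
Answer: boost, certificate B^2 = 1. Key observation: B^2 = 1 is a conjugation invariant, so its sign decides the class regardless of the surface form of B.


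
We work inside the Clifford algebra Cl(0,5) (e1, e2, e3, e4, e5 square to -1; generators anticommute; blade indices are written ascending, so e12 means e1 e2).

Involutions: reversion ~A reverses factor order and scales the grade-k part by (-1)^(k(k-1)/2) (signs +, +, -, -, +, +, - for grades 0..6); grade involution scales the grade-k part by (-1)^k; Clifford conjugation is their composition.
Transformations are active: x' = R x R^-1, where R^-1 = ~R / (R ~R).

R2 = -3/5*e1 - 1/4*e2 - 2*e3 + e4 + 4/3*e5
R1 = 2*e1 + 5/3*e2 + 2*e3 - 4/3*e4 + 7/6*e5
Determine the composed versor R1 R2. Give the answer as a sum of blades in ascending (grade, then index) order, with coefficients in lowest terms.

Distribute over the terms of R1 (each basis-blade product reordered to ascending indices, repeated generators contracted through their squares):
(2*e1) R2 = 6/5 - 1/2*e12 - 4*e13 + 2*e14 + 8/3*e15
(5/3*e2) R2 = 5/12 + e12 - 10/3*e23 + 5/3*e24 + 20/9*e25
(2*e3) R2 = 4 + 6/5*e13 + 1/2*e23 + 2*e34 + 8/3*e35
(-4/3*e4) R2 = 4/3 - 4/5*e14 - 1/3*e24 - 8/3*e34 - 16/9*e45
(7/6*e5) R2 = -14/9 + 7/10*e15 + 7/24*e25 + 7/3*e35 - 7/6*e45
Summing the partial products and collecting blades:
Answer: 971/180 + 1/2*e12 - 14/5*e13 + 6/5*e14 + 101/30*e15 - 17/6*e23 + 4/3*e24 + 181/72*e25 - 2/3*e34 + 5*e35 - 53/18*e45


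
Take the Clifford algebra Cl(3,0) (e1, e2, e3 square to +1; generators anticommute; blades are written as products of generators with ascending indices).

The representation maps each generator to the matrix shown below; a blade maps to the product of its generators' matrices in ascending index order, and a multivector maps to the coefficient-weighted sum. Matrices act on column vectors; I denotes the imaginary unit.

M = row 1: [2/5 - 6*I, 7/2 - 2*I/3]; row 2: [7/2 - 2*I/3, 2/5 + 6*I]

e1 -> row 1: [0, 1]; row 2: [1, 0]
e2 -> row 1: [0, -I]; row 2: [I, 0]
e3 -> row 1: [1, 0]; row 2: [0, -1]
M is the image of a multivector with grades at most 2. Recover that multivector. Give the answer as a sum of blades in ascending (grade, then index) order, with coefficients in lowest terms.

Method: 1, rho(e1), rho(e2), rho(e3) form a trace-orthogonal basis of the 2x2 complex matrices (tr(X Y) = 2 if X = Y, else 0), so M = m0*1 + m1*rho(e1) + m2*rho(e2) + m3*rho(e3) with m0 = tr(M)/2 = 2/5, m1 = tr(M rho(e1))/2 = 7/2 - 2*I/3, m2 = tr(M rho(e2))/2 = 0, m3 = tr(M rho(e3))/2 = -6*I.
Multiplying table entries, the bivector images are rho(e1 e2) = I*rho(e3), rho(e1 e3) = -I*rho(e2), rho(e2 e3) = I*rho(e1); with real blade coefficients the real parts of m0..m3 are the coefficients of 1, e1, e2, e3 and the imaginary parts give the bivectors (e2 e3: Im m1, e1 e3: -Im m2, e1 e2: Im m3).
Answer: 2/5 + 7/2*e1 - 6*e1 e2 - 2/3*e2 e3


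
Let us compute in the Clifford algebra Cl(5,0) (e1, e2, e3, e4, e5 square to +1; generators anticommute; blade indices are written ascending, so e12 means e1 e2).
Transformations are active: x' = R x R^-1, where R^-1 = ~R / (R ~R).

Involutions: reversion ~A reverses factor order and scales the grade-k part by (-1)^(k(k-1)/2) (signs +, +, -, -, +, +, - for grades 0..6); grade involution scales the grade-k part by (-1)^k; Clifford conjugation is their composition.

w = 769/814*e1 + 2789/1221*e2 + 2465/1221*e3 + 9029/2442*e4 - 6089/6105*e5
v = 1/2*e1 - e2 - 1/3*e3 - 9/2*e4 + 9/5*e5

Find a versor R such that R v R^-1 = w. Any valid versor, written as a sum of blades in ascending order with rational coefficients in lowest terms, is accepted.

A norm check does it: q(v) = q(w) = 11183/450, hence R = v + w = 588/407*e1 + 1568/1221*e2 + 686/407*e3 - 980/1221*e4 + 980/1221*e5 realises the map — parallel part kept, (v - w)/2 negated, v carried to w.
Answer: 588/407*e1 + 1568/1221*e2 + 686/407*e3 - 980/1221*e4 + 980/1221*e5


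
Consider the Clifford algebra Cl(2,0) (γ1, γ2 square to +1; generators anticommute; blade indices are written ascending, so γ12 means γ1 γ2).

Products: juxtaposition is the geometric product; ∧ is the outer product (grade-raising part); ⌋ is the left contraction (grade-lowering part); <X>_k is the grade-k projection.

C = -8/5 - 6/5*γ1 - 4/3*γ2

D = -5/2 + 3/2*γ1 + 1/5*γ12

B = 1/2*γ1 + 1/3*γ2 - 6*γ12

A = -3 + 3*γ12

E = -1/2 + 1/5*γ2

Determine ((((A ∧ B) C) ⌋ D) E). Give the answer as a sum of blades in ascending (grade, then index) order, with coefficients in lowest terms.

step 1: -3/2*γ1 - γ2 + 18*γ12
step 2: 47/15 - 108/5*γ1 + 116/5*γ2 - 28*γ12
step 3: -1039/30 + 3/50*γ1 - 108/25*γ2 + 47/75*γ12
step 4: 24679/1500 + 143/1500*γ1 - 143/30*γ2 - 113/375*γ12
Answer: 24679/1500 + 143/1500*γ1 - 143/30*γ2 - 113/375*γ12


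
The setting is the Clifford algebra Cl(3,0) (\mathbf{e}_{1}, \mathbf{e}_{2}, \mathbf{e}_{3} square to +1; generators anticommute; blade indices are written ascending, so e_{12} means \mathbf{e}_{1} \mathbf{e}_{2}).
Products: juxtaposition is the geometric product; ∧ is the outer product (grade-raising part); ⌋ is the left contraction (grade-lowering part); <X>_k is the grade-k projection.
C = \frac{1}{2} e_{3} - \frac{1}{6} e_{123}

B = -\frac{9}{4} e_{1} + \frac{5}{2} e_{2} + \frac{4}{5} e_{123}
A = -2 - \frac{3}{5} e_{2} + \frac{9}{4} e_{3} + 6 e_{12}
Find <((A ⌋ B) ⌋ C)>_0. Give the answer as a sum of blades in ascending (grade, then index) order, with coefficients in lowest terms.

step 1: -\frac{3}{2} + \frac{9}{2} e_{1} - 5 e_{2} - \frac{24}{5} e_{3} + \frac{9}{5} e_{12} + \frac{12}{25} e_{13} - \frac{8}{5} e_{123}
step 2: -\frac{8}{3} - \frac{2}{25} e_{2} - \frac{9}{20} e_{3} + \frac{4}{5} e_{12} - \frac{5}{6} e_{13} - \frac{3}{4} e_{23} + \frac{1}{4} e_{123}
step 3: -\frac{8}{3}
Answer: -\frac{8}{3}


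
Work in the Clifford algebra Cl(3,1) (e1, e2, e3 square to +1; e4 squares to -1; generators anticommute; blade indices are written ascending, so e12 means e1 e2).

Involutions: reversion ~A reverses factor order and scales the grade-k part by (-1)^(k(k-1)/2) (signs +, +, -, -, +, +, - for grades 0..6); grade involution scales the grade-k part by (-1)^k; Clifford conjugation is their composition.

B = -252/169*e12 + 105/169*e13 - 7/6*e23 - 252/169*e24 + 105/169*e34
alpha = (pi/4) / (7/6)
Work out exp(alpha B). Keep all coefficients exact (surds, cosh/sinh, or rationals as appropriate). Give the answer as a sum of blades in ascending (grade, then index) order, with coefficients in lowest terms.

B^2 term by term: the squares give (-252/169)^2*(e12)^2 + (105/169)^2*(e13)^2 + (-7/6)^2*(e23)^2 + (-252/169)^2*(e24)^2 + (105/169)^2*(e34)^2 = 63504/28561*(-1) + 11025/28561*(-1) + 49/36*(-1) + 63504/28561*(+1) + 11025/28561*(+1) = -49/36 (each basis 2-blade squares to minus the product of its generators' squares); cross terms between blades sharing an index anticommute and cancel; the commuting (index-disjoint) pairs give grade-4 terms 2*c*c'*(blade product), which cancel blade by blade — e1234: -52920/28561 + 52920/28561 = 0 — confirming B is simple. So B^2 = -49/36.
B^2 = -49/36 — the series telescopes trigonometrically here: l = 7/6, alpha*l = pi/4, so exp(alpha B) = cos(pi/4) + (sin(pi/4)/(7/6))*B = sqrt(2)/2 + (3*sqrt(2)/7)*B.
Answer: sqrt(2)/2 - 108*sqrt(2)/169*e12 + 45*sqrt(2)/169*e13 - sqrt(2)/2*e23 - 108*sqrt(2)/169*e24 + 45*sqrt(2)/169*e34


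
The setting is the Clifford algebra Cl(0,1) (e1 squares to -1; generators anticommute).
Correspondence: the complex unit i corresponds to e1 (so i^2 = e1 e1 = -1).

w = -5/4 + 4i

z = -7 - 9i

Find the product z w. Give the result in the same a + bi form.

In blades: z = -7 - 9*e1, w = -5/4 + 4*e1.
Distribute z over w term by term (generator squares from the signature, products reordered to ascending indices): (-7)*w = 35/4 - 28*e1; (-9*e1)*w = 36 + 45/4*e1.
Sum: 179/4 - 67/4*e1; translating back through the correspondence:
Answer: 179/4 - 67/4*i


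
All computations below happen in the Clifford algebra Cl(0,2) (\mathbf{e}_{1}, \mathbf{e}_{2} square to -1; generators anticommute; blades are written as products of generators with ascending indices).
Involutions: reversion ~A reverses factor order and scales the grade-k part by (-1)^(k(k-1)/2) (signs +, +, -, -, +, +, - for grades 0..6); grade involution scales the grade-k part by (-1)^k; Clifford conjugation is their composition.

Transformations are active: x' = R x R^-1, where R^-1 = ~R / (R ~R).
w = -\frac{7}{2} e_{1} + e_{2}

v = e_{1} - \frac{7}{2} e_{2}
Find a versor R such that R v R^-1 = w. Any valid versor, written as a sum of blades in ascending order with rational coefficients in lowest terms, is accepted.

R = v + w = -\frac{5}{2} e_{1} - \frac{5}{2} e_{2} works: the equal norms (-\frac{53}{4}) guarantee its sandwich swaps v into w.
Answer: -\frac{5}{2} e_{1} - \frac{5}{2} e_{2}


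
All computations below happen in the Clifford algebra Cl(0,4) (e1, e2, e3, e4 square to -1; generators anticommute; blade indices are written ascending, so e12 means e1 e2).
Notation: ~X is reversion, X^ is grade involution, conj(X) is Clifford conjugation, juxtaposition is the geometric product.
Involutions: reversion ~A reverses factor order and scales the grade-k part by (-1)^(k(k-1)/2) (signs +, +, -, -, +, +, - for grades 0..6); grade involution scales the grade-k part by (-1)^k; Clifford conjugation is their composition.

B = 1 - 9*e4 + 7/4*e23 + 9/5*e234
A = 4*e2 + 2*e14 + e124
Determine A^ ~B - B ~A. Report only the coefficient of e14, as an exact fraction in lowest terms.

first term: 18*e1 - 4*e2 - 7*e3 - 9*e12 + 9/5*e13 + 2*e14 + 36*e24 - 36/5*e34 + 18/5*e123 - e124 - 7/4*e134 - 7/2*e1234
second term: 18*e1 + 4*e2 + 7*e3 - 9*e12 + 9/5*e13 - 2*e14 + 36*e24 - 36/5*e34 - 18/5*e123 - e124 - 7/4*e134 - 7/2*e1234
Answer: 4


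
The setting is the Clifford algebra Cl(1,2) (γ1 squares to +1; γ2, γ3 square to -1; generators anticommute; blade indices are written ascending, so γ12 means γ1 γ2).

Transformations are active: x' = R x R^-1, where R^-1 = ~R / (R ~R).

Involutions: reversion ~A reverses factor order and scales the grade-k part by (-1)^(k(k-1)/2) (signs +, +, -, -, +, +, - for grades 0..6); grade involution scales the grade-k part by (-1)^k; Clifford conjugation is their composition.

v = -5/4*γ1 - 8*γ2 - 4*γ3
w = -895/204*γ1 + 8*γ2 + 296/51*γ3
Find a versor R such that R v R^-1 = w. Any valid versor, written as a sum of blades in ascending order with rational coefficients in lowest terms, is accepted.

Reasoning: v^2 = w^2 = -1255/16 since conjugation preserves the quadratic form; R = v + w = -575/102*γ1 + 92/51*γ3 is then valid when invertible, keeping its own part and reversing (v - w)/2.
Answer: -575/102*γ1 + 92/51*γ3


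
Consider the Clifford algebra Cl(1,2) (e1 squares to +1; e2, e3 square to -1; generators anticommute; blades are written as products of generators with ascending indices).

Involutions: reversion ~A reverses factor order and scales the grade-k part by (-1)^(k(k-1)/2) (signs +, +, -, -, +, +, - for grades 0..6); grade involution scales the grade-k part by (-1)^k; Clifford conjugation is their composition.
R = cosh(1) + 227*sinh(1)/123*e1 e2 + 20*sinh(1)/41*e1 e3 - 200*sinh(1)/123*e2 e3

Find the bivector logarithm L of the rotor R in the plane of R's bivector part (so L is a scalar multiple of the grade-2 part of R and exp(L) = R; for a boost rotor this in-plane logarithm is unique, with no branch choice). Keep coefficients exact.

The scalar part of R is cosh(1), which fixes the rapidity magnitude through cosh (cosh is even, so it cannot fix the sign — the bivector part carries that); dividing the bivector part by sinh of the rapidity gives the plane, and L = rapidity * plane, where the joint sign ambiguity of (rapidity, plane) cancels in the product.
Concretely: cosh(rapidity) = cosh(1) gives rapidity = ±1, and since rapidity/sinh(rapidity) is even the sign is immaterial: L = (rapidity/sinh(rapidity)) * <R>_2 = (1/sinh(1)) * <R>_2.
Answer: 227/123*e1 e2 + 20/41*e1 e3 - 200/123*e2 e3


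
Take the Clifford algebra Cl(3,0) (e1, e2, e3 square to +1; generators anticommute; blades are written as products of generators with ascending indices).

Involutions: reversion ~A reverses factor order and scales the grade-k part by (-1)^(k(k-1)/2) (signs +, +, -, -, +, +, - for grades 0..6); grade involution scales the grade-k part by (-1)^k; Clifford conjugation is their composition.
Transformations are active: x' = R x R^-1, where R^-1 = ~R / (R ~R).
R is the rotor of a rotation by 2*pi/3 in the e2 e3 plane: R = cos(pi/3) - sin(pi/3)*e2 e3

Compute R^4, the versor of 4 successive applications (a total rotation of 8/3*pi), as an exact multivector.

Half-angle bookkeeping: 4 applications in e2 e3 add up to rotor phase 4*pi/3 = 4*pi/3, so R^4 = cos(4*pi/3) - sin(4*pi/3)*e2 e3.
cos(4*pi/3) = -1/2 and sin(4*pi/3) = -sqrt(3)/2, so R^4 = -1/2 + sqrt(3)/2*e2 e3. The net rotation is 2/3*pi (after discarding 1 full turn, each of which contributes a factor -1 to the rotor); the rotor keeps the half-angle phase exactly.
Answer: -1/2 + sqrt(3)/2*e2 e3


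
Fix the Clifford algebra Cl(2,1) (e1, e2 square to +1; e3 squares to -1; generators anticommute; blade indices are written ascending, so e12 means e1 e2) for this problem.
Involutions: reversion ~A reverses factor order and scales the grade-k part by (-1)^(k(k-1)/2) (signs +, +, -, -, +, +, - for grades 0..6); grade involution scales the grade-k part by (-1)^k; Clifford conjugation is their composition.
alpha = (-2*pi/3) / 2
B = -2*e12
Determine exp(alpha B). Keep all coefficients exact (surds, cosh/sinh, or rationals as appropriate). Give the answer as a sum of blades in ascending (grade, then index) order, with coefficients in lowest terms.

B^2 = (-2)^2*(e12)^2 = 4*(-1) = -4 (a basis 2-blade squares to minus the product of its generators' squares).
B^2 = -4 — B^2 < 0, so the exponential closes trigonometrically: l = 2, alpha*l = -2*pi/3, so exp(alpha B) = cos(-2*pi/3) + (sin(-2*pi/3)/2)*B = -1/2 + (-sqrt(3)/4)*B.
Answer: -1/2 + sqrt(3)/2*e12


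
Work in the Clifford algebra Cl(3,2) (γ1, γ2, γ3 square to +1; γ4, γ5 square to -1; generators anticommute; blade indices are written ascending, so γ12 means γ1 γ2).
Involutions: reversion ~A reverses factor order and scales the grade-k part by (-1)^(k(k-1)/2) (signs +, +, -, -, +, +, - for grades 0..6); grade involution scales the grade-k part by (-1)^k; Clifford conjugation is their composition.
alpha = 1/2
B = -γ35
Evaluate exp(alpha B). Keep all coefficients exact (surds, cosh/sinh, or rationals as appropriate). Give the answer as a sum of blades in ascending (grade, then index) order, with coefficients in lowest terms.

B^2 = (-1)^2*(γ35)^2 = 1*(+1) = 1 (a basis 2-blade squares to minus the product of its generators' squares).
B^2 = 1 — the positive square puts this in the hyperbolic regime; l = 1, alpha*l = 1/2, so exp(alpha B) = cosh(1/2) + (sinh(1/2)/1)*B = cosh(1/2) + (sinh(1/2))*B.
Answer: cosh(1/2) - sinh(1/2)*γ35


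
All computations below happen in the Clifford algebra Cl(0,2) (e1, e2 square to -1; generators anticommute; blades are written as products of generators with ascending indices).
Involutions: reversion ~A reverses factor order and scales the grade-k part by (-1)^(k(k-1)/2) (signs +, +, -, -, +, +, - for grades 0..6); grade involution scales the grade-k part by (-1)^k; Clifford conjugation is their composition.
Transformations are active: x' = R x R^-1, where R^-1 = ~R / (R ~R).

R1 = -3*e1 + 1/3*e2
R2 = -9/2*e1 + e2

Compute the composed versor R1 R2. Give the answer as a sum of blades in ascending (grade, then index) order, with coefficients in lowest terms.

Distribute over the terms of R1 (each basis-blade product reordered to ascending indices, repeated generators contracted through their squares):
(-3*e1) R2 = -27/2 - 3*e1 e2
(1/3*e2) R2 = -1/3 + 3/2*e1 e2
Summing the partial products and collecting blades:
Answer: -83/6 - 3/2*e1 e2


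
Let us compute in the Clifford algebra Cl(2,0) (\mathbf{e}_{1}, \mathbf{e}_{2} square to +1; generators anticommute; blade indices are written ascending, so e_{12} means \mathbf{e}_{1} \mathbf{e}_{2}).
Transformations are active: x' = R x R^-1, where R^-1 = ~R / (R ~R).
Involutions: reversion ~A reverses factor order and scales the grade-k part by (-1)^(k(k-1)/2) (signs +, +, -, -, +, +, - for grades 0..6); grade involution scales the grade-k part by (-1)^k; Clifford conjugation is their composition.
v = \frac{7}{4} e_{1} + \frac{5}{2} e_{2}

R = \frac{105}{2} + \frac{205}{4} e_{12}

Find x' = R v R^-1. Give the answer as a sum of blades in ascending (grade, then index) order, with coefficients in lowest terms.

~R = \frac{105}{2} - \frac{205}{4} e_{12}, and R ~R = \frac{86125}{16}, so R^-1 = ~R / (\frac{86125}{16}).
R v = 220 e_{1} + \frac{665}{16} e_{2}
Answer: \frac{35021}{13780} e_{1} - \frac{11639}{6890} e_{2}


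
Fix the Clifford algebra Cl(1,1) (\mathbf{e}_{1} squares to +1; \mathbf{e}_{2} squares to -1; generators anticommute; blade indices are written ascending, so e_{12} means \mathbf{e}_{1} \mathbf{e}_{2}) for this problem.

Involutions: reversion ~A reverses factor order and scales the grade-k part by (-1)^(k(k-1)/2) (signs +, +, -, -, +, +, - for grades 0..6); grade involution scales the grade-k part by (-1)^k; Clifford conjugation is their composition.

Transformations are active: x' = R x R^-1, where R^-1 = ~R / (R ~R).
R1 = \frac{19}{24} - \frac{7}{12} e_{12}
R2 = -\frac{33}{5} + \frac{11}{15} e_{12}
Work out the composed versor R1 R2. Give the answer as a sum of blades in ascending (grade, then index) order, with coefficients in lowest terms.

Distribute over the terms of R1 (each basis-blade product reordered to ascending indices, repeated generators contracted through their squares):
(\frac{19}{24}) R2 = -\frac{209}{40} + \frac{209}{360} e_{12}
(-\frac{7}{12} e_{12}) R2 = -\frac{77}{180} + \frac{77}{20} e_{12}
Summing the partial products and collecting blades:
Answer: -\frac{407}{72} + \frac{319}{72} e_{12}


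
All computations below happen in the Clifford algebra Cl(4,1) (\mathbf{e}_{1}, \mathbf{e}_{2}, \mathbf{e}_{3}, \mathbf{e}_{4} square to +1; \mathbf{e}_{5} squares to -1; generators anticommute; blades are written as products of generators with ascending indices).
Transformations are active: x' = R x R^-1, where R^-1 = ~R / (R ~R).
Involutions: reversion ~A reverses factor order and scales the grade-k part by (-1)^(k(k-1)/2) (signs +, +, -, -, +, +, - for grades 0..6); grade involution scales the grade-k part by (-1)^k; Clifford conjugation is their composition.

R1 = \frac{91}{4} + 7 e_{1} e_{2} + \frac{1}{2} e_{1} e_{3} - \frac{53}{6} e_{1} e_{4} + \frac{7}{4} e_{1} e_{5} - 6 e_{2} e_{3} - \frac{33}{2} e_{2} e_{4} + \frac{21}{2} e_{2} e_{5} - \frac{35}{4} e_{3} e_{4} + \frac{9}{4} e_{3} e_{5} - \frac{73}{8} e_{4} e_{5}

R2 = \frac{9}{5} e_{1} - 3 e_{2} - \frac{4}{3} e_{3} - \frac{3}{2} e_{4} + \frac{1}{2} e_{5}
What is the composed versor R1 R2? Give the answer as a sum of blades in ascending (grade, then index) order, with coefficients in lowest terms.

Distribute over the terms of R2 (each basis-blade product reordered to ascending indices, repeated generators contracted through their squares):
R1 (\frac{9}{5} e_{1}) = \frac{819}{20} e_{1} - \frac{63}{5} e_{2} - \frac{9}{10} e_{3} + \frac{159}{10} e_{4} - \frac{63}{20} e_{5} - \frac{54}{5} e_{1} e_{2} e_{3} - \frac{297}{10} e_{1} e_{2} e_{4} + \frac{189}{10} e_{1} e_{2} e_{5} - \frac{63}{4} e_{1} e_{3} e_{4} + \frac{81}{20} e_{1} e_{3} e_{5} - \frac{657}{40} e_{1} e_{4} e_{5}
R1 (-3 e_{2}) = -21 e_{1} - \frac{273}{4} e_{2} - 18 e_{3} - \frac{99}{2} e_{4} + \frac{63}{2} e_{5} + \frac{3}{2} e_{1} e_{2} e_{3} - \frac{53}{2} e_{1} e_{2} e_{4} + \frac{21}{4} e_{1} e_{2} e_{5} + \frac{105}{4} e_{2} e_{3} e_{4} - \frac{27}{4} e_{2} e_{3} e_{5} + \frac{219}{8} e_{2} e_{4} e_{5}
R1 (-\frac{4}{3} e_{3}) = -\frac{2}{3} e_{1} + 8 e_{2} - \frac{91}{3} e_{3} - \frac{35}{3} e_{4} + 3 e_{5} - \frac{28}{3} e_{1} e_{2} e_{3} - \frac{106}{9} e_{1} e_{3} e_{4} + \frac{7}{3} e_{1} e_{3} e_{5} - 22 e_{2} e_{3} e_{4} + 14 e_{2} e_{3} e_{5} + \frac{73}{6} e_{3} e_{4} e_{5}
R1 (-\frac{3}{2} e_{4}) = \frac{53}{4} e_{1} + \frac{99}{4} e_{2} + \frac{105}{8} e_{3} - \frac{273}{8} e_{4} - \frac{219}{16} e_{5} - \frac{21}{2} e_{1} e_{2} e_{4} - \frac{3}{4} e_{1} e_{3} e_{4} + \frac{21}{8} e_{1} e_{4} e_{5} + 9 e_{2} e_{3} e_{4} + \frac{63}{4} e_{2} e_{4} e_{5} + \frac{27}{8} e_{3} e_{4} e_{5}
R1 (\frac{1}{2} e_{5}) = -\frac{7}{8} e_{1} - \frac{21}{4} e_{2} - \frac{9}{8} e_{3} + \frac{73}{16} e_{4} + \frac{91}{8} e_{5} + \frac{7}{2} e_{1} e_{2} e_{5} + \frac{1}{4} e_{1} e_{3} e_{5} - \frac{53}{12} e_{1} e_{4} e_{5} - 3 e_{2} e_{3} e_{5} - \frac{33}{4} e_{2} e_{4} e_{5} - \frac{35}{8} e_{3} e_{4} e_{5}
Summing the partial products and collecting blades:
Answer: \frac{3799}{120} e_{1} - \frac{1067}{20} e_{2} - \frac{1117}{30} e_{3} - \frac{17959}{240} e_{4} + \frac{2323}{80} e_{5} - \frac{559}{30} e_{1} e_{2} e_{3} - \frac{667}{10} e_{1} e_{2} e_{4} + \frac{553}{20} e_{1} e_{2} e_{5} - \frac{509}{18} e_{1} e_{3} e_{4} + \frac{199}{30} e_{1} e_{3} e_{5} - \frac{1093}{60} e_{1} e_{4} e_{5} + \frac{53}{4} e_{2} e_{3} e_{4} + \frac{17}{4} e_{2} e_{3} e_{5} + \frac{279}{8} e_{2} e_{4} e_{5} + \frac{67}{6} e_{3} e_{4} e_{5}
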